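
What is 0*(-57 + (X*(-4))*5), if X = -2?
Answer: 0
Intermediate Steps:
0*(-57 + (X*(-4))*5) = 0*(-57 - 2*(-4)*5) = 0*(-57 + 8*5) = 0*(-57 + 40) = 0*(-17) = 0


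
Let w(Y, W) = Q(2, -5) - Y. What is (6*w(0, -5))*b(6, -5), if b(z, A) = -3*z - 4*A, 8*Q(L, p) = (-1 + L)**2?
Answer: 3/2 ≈ 1.5000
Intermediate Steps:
Q(L, p) = (-1 + L)**2/8
b(z, A) = -4*A - 3*z
w(Y, W) = 1/8 - Y (w(Y, W) = (-1 + 2)**2/8 - Y = (1/8)*1**2 - Y = (1/8)*1 - Y = 1/8 - Y)
(6*w(0, -5))*b(6, -5) = (6*(1/8 - 1*0))*(-4*(-5) - 3*6) = (6*(1/8 + 0))*(20 - 18) = (6*(1/8))*2 = (3/4)*2 = 3/2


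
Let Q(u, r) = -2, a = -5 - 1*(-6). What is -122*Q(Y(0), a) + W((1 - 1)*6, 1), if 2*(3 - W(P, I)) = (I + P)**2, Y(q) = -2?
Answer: 493/2 ≈ 246.50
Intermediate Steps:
W(P, I) = 3 - (I + P)**2/2
a = 1 (a = -5 + 6 = 1)
-122*Q(Y(0), a) + W((1 - 1)*6, 1) = -122*(-2) + (3 - (1 + (1 - 1)*6)**2/2) = 244 + (3 - (1 + 0*6)**2/2) = 244 + (3 - (1 + 0)**2/2) = 244 + (3 - 1/2*1**2) = 244 + (3 - 1/2*1) = 244 + (3 - 1/2) = 244 + 5/2 = 493/2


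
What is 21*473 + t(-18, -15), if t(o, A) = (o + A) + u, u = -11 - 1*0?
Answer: 9889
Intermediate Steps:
u = -11 (u = -11 + 0 = -11)
t(o, A) = -11 + A + o (t(o, A) = (o + A) - 11 = (A + o) - 11 = -11 + A + o)
21*473 + t(-18, -15) = 21*473 + (-11 - 15 - 18) = 9933 - 44 = 9889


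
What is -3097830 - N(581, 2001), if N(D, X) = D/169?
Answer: -523533851/169 ≈ -3.0978e+6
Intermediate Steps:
N(D, X) = D/169 (N(D, X) = D*(1/169) = D/169)
-3097830 - N(581, 2001) = -3097830 - 581/169 = -523533851/169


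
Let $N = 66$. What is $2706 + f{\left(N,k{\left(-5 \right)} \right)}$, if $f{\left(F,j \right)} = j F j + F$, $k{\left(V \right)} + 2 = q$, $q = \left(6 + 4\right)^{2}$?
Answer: $636636$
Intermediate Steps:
$q = 100$ ($q = 10^{2} = 100$)
$k{\left(V \right)} = 98$ ($k{\left(V \right)} = -2 + 100 = 98$)
$f{\left(F,j \right)} = F + F j^{2}$ ($f{\left(F,j \right)} = F j j + F = F j^{2} + F = F + F j^{2}$)
$2706 + f{\left(N,k{\left(-5 \right)} \right)} = 2706 + 66 \left(1 + 98^{2}\right) = 2706 + 66 \left(1 + 9604\right) = 2706 + 66 \cdot 9605 = 2706 + 633930 = 636636$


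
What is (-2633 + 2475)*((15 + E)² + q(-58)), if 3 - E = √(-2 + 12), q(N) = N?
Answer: -43608 + 5688*√10 ≈ -25621.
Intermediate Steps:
E = 3 - √10 (E = 3 - √(-2 + 12) = 3 - √10 ≈ -0.16228)
(-2633 + 2475)*((15 + E)² + q(-58)) = (-2633 + 2475)*((15 + (3 - √10))² - 58) = -158*((18 - √10)² - 58) = -158*(-58 + (18 - √10)²) = 9164 - 158*(18 - √10)²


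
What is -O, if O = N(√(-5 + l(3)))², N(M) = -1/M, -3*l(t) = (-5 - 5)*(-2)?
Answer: 3/35 ≈ 0.085714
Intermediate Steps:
l(t) = -20/3 (l(t) = -(-5 - 5)*(-2)/3 = -(-10)*(-2)/3 = -⅓*20 = -20/3)
O = -3/35 (O = (-1/(√(-5 - 20/3)))² = (-1/(√(-35/3)))² = (-1/(I*√105/3))² = (-(-1)*I*√105/35)² = (I*√105/35)² = -3/35 ≈ -0.085714)
-O = -1*(-3/35) = 3/35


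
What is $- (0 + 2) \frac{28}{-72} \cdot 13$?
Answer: $\frac{91}{9} \approx 10.111$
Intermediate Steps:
$- (0 + 2) \frac{28}{-72} \cdot 13 = \left(-1\right) 2 \cdot 28 \left(- \frac{1}{72}\right) 13 = \left(-2\right) \left(- \frac{7}{18}\right) 13 = \frac{7}{9} \cdot 13 = \frac{91}{9}$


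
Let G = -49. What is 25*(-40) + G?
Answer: -1049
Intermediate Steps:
25*(-40) + G = 25*(-40) - 49 = -1000 - 49 = -1049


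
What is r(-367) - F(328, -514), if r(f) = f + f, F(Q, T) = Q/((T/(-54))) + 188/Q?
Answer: -16206587/21074 ≈ -769.03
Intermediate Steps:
F(Q, T) = 188/Q - 54*Q/T (F(Q, T) = Q/((T*(-1/54))) + 188/Q = Q/((-T/54)) + 188/Q = Q*(-54/T) + 188/Q = -54*Q/T + 188/Q = 188/Q - 54*Q/T)
r(f) = 2*f
r(-367) - F(328, -514) = 2*(-367) - (188/328 - 54*328/(-514)) = -734 - (188*(1/328) - 54*328*(-1/514)) = -734 - (47/82 + 8856/257) = -734 - 1*738271/21074 = -734 - 738271/21074 = -16206587/21074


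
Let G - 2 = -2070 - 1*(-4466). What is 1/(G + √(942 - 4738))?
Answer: 1199/2877100 - I*√949/2877100 ≈ 0.00041674 - 1.0707e-5*I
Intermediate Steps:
G = 2398 (G = 2 + (-2070 - 1*(-4466)) = 2 + (-2070 + 4466) = 2 + 2396 = 2398)
1/(G + √(942 - 4738)) = 1/(2398 + √(942 - 4738)) = 1/(2398 + √(-3796)) = 1/(2398 + 2*I*√949)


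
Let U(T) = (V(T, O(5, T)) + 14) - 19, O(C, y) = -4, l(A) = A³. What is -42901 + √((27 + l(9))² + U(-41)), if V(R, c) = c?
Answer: -42901 + 3*√63503 ≈ -42145.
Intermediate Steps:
U(T) = -9 (U(T) = (-4 + 14) - 19 = 10 - 19 = -9)
-42901 + √((27 + l(9))² + U(-41)) = -42901 + √((27 + 9³)² - 9) = -42901 + √((27 + 729)² - 9) = -42901 + √(756² - 9) = -42901 + √(571536 - 9) = -42901 + √571527 = -42901 + 3*√63503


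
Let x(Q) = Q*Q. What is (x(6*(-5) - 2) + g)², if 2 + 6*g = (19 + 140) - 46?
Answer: 4347225/4 ≈ 1.0868e+6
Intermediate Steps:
g = 37/2 (g = -⅓ + ((19 + 140) - 46)/6 = -⅓ + (159 - 46)/6 = -⅓ + (⅙)*113 = -⅓ + 113/6 = 37/2 ≈ 18.500)
x(Q) = Q²
(x(6*(-5) - 2) + g)² = ((6*(-5) - 2)² + 37/2)² = ((-30 - 2)² + 37/2)² = ((-32)² + 37/2)² = (1024 + 37/2)² = (2085/2)² = 4347225/4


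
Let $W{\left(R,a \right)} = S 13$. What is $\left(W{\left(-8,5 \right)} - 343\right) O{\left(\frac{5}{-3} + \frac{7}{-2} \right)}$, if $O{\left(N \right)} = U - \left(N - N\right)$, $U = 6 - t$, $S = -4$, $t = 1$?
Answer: $-1975$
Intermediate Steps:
$W{\left(R,a \right)} = -52$ ($W{\left(R,a \right)} = \left(-4\right) 13 = -52$)
$U = 5$ ($U = 6 - 1 = 5$)
$O{\left(N \right)} = 5$ ($O{\left(N \right)} = 5 - \left(N - N\right) = 5 - 0 = 5 + 0 = 5$)
$\left(W{\left(-8,5 \right)} - 343\right) O{\left(\frac{5}{-3} + \frac{7}{-2} \right)} = \left(-52 - 343\right) 5 = \left(-395\right) 5 = -1975$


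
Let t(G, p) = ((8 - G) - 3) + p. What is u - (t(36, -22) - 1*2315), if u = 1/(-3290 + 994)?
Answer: 5436927/2296 ≈ 2368.0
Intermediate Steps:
t(G, p) = 5 + p - G (t(G, p) = (5 - G) + p = 5 + p - G)
u = -1/2296 (u = 1/(-2296) = -1/2296 ≈ -0.00043554)
u - (t(36, -22) - 1*2315) = -1/2296 - ((5 - 22 - 1*36) - 1*2315) = -1/2296 - ((5 - 22 - 36) - 2315) = -1/2296 - (-53 - 2315) = -1/2296 - 1*(-2368) = -1/2296 + 2368 = 5436927/2296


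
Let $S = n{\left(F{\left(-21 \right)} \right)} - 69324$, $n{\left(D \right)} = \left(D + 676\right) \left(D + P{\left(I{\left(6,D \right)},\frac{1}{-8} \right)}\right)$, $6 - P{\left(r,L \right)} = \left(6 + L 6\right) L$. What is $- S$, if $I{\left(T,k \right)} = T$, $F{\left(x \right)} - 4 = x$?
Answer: $\frac{2436497}{32} \approx 76141.0$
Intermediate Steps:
$F{\left(x \right)} = 4 + x$
$P{\left(r,L \right)} = 6 - L \left(6 + 6 L\right)$ ($P{\left(r,L \right)} = 6 - \left(6 + L 6\right) L = 6 - \left(6 + 6 L\right) L = 6 - L \left(6 + 6 L\right)$)
$n{\left(D \right)} = \left(676 + D\right) \left(\frac{213}{32} + D\right)$ ($n{\left(D \right)} = \left(D + 676\right) \left(D - \left(-6 - \frac{3}{4} + \frac{3}{32}\right)\right) = \left(676 + D\right) \left(D - \left(- \frac{27}{4} + \frac{3}{32}\right)\right) = \left(676 + D\right) \left(D + \left(6 + \frac{3}{4} - \frac{3}{32}\right)\right) = \left(676 + D\right) \left(D + \frac{213}{32}\right) = \left(676 + D\right) \left(\frac{213}{32} + D\right)$)
$S = - \frac{2436497}{32}$ ($S = \left(\frac{35997}{8} + \left(4 - 21\right)^{2} + \frac{21845 \left(4 - 21\right)}{32}\right) - 69324 = \left(\frac{35997}{8} + \left(-17\right)^{2} + \frac{21845}{32} \left(-17\right)\right) - 69324 = \left(\frac{35997}{8} + 289 - \frac{371365}{32}\right) - 69324 = - \frac{218129}{32} - 69324 = - \frac{2436497}{32} \approx -76141.0$)
$- S = \left(-1\right) \left(- \frac{2436497}{32}\right) = \frac{2436497}{32}$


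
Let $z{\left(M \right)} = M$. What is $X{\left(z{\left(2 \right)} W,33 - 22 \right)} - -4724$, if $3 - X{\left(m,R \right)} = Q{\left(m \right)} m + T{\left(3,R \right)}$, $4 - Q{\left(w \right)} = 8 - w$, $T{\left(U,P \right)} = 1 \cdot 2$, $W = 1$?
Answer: $4729$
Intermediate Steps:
$T{\left(U,P \right)} = 2$
$Q{\left(w \right)} = -4 + w$ ($Q{\left(w \right)} = 4 - \left(8 - w\right) = 4 + \left(-8 + w\right) = -4 + w$)
$X{\left(m,R \right)} = 1 - m \left(-4 + m\right)$ ($X{\left(m,R \right)} = 3 - \left(\left(-4 + m\right) m + 2\right) = 3 - \left(m \left(-4 + m\right) + 2\right) = 3 - \left(2 + m \left(-4 + m\right)\right) = 1 - m \left(-4 + m\right)$)
$X{\left(z{\left(2 \right)} W,33 - 22 \right)} - -4724 = \left(1 - 2 \cdot 1 \left(-4 + 2 \cdot 1\right)\right) - -4724 = \left(1 - 2 \left(-4 + 2\right)\right) + 4724 = \left(1 - 2 \left(-2\right)\right) + 4724 = \left(1 + 4\right) + 4724 = 5 + 4724 = 4729$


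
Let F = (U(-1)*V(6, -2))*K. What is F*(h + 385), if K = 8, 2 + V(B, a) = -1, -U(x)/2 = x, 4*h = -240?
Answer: -15600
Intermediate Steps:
h = -60 (h = (¼)*(-240) = -60)
U(x) = -2*x
V(B, a) = -3 (V(B, a) = -2 - 1 = -3)
F = -48 (F = (-2*(-1)*(-3))*8 = (2*(-3))*8 = -6*8 = -48)
F*(h + 385) = -48*(-60 + 385) = -48*325 = -15600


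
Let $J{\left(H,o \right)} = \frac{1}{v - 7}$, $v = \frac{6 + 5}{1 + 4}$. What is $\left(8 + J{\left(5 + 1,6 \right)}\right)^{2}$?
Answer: $\frac{34969}{576} \approx 60.71$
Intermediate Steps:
$v = \frac{11}{5} \approx 2.2$
$J{\left(H,o \right)} = - \frac{5}{24}$ ($J{\left(H,o \right)} = \frac{1}{\frac{11}{5} - 7} = \frac{1}{- \frac{24}{5}} = - \frac{5}{24}$)
$\left(8 + J{\left(5 + 1,6 \right)}\right)^{2} = \left(8 - \frac{5}{24}\right)^{2} = \left(\frac{187}{24}\right)^{2} = \frac{34969}{576}$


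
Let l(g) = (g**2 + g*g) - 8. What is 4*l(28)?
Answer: 6240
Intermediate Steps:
l(g) = -8 + 2*g**2 (l(g) = (g**2 + g**2) - 8 = 2*g**2 - 8 = -8 + 2*g**2)
4*l(28) = 4*(-8 + 2*28**2) = 4*(-8 + 2*784) = 4*(-8 + 1568) = 4*1560 = 6240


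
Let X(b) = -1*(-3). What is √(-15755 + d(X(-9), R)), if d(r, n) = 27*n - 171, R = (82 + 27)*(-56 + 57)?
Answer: I*√12983 ≈ 113.94*I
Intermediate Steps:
X(b) = 3
R = 109 (R = 109*1 = 109)
d(r, n) = -171 + 27*n
√(-15755 + d(X(-9), R)) = √(-15755 + (-171 + 27*109)) = √(-15755 + (-171 + 2943)) = √(-15755 + 2772) = √(-12983) = I*√12983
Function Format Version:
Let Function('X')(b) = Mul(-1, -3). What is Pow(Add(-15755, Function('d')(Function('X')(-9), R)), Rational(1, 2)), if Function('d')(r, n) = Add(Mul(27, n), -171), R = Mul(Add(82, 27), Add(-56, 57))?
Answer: Mul(I, Pow(12983, Rational(1, 2))) ≈ Mul(113.94, I)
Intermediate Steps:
Function('X')(b) = 3
R = 109 (R = Mul(109, 1) = 109)
Function('d')(r, n) = Add(-171, Mul(27, n))
Pow(Add(-15755, Function('d')(Function('X')(-9), R)), Rational(1, 2)) = Pow(Add(-15755, Add(-171, Mul(27, 109))), Rational(1, 2)) = Pow(Add(-15755, Add(-171, 2943)), Rational(1, 2)) = Pow(Add(-15755, 2772), Rational(1, 2)) = Pow(-12983, Rational(1, 2)) = Mul(I, Pow(12983, Rational(1, 2)))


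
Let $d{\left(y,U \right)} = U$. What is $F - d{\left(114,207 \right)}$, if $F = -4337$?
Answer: $-4544$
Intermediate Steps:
$F - d{\left(114,207 \right)} = -4337 - 207 = -4544$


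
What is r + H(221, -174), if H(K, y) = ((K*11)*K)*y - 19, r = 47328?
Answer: -93434365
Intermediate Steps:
H(K, y) = -19 + 11*y*K**2 (H(K, y) = ((11*K)*K)*y - 19 = (11*K**2)*y - 19 = 11*y*K**2 - 19 = -19 + 11*y*K**2)
r + H(221, -174) = 47328 + (-19 + 11*(-174)*221**2) = 47328 + (-19 + 11*(-174)*48841) = 47328 + (-19 - 93481674) = 47328 - 93481693 = -93434365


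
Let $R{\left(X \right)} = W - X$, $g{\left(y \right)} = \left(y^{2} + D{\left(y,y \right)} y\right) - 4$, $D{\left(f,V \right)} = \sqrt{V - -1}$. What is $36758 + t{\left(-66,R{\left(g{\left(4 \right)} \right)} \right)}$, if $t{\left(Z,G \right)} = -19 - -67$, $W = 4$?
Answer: $36806$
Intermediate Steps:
$D{\left(f,V \right)} = \sqrt{1 + V}$ ($D{\left(f,V \right)} = \sqrt{V + 1} = \sqrt{1 + V}$)
$g{\left(y \right)} = -4 + y^{2} + y \sqrt{1 + y}$ ($g{\left(y \right)} = \left(y^{2} + \sqrt{1 + y} y\right) - 4 = \left(y^{2} + y \sqrt{1 + y}\right) - 4 = -4 + y^{2} + y \sqrt{1 + y}$)
$R{\left(X \right)} = 4 - X$
$t{\left(Z,G \right)} = 48$ ($t{\left(Z,G \right)} = -19 + 67 = 48$)
$36758 + t{\left(-66,R{\left(g{\left(4 \right)} \right)} \right)} = 36758 + 48 = 36806$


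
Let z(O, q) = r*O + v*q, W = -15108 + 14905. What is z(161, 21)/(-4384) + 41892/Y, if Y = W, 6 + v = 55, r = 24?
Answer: -184647807/889952 ≈ -207.48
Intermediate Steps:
v = 49 (v = -6 + 55 = 49)
W = -203
Y = -203
z(O, q) = 24*O + 49*q
z(161, 21)/(-4384) + 41892/Y = (24*161 + 49*21)/(-4384) + 41892/(-203) = (3864 + 1029)*(-1/4384) + 41892*(-1/203) = 4893*(-1/4384) - 41892/203 = -4893/4384 - 41892/203 = -184647807/889952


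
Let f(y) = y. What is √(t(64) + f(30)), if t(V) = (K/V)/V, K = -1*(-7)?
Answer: √122887/64 ≈ 5.4774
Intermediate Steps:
K = 7
t(V) = 7/V² (t(V) = (7/V)/V = 7/V²)
√(t(64) + f(30)) = √(7/64² + 30) = √(7*(1/4096) + 30) = √(7/4096 + 30) = √(122887/4096) = √122887/64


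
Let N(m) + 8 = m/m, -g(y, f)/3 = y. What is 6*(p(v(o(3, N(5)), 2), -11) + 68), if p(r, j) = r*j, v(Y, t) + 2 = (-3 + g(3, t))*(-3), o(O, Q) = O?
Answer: -1836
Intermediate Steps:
g(y, f) = -3*y
N(m) = -7 (N(m) = -8 + m/m = -8 + 1 = -7)
v(Y, t) = 34 (v(Y, t) = -2 + (-3 - 3*3)*(-3) = -2 + (-3 - 9)*(-3) = -2 - 12*(-3) = -2 + 36 = 34)
p(r, j) = j*r
6*(p(v(o(3, N(5)), 2), -11) + 68) = 6*(-11*34 + 68) = 6*(-374 + 68) = 6*(-306) = -1836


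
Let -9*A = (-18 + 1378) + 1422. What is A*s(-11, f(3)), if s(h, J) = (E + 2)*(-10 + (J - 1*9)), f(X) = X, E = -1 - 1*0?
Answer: 44512/9 ≈ 4945.8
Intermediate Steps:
E = -1 (E = -1 + 0 = -1)
s(h, J) = -19 + J (s(h, J) = (-1 + 2)*(-10 + (J - 1*9)) = 1*(-10 + (J - 9)) = 1*(-10 + (-9 + J)) = 1*(-19 + J) = -19 + J)
A = -2782/9 (A = -((-18 + 1378) + 1422)/9 = -(1360 + 1422)/9 = -⅑*2782 = -2782/9 ≈ -309.11)
A*s(-11, f(3)) = -2782*(-19 + 3)/9 = -2782/9*(-16) = 44512/9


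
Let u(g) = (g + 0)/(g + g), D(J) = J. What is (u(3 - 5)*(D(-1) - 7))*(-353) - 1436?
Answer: -24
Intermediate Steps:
u(g) = ½ (u(g) = g/((2*g)) = g*(1/(2*g)) = ½)
(u(3 - 5)*(D(-1) - 7))*(-353) - 1436 = ((-1 - 7)/2)*(-353) - 1436 = ((½)*(-8))*(-353) - 1436 = -4*(-353) - 1436 = 1412 - 1436 = -24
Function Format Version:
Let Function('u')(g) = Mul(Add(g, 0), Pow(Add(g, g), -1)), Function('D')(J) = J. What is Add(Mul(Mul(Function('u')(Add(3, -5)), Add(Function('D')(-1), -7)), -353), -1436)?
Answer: -24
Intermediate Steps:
Function('u')(g) = Rational(1, 2) (Function('u')(g) = Mul(g, Pow(Mul(2, g), -1)) = Mul(g, Mul(Rational(1, 2), Pow(g, -1))) = Rational(1, 2))
Add(Mul(Mul(Function('u')(Add(3, -5)), Add(Function('D')(-1), -7)), -353), -1436) = Add(Mul(Mul(Rational(1, 2), Add(-1, -7)), -353), -1436) = Add(Mul(Mul(Rational(1, 2), -8), -353), -1436) = Add(Mul(-4, -353), -1436) = Add(1412, -1436) = -24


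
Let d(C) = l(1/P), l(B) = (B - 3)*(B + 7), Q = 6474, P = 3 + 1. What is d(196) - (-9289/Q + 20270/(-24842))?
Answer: -11378020591/643308432 ≈ -17.687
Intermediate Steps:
P = 4
l(B) = (-3 + B)*(7 + B)
d(C) = -319/16 (d(C) = -21 + (1/4)**2 + 4/4 = -21 + (1/4)**2 + 4*(1/4) = -21 + 1/16 + 1 = -319/16)
d(196) - (-9289/Q + 20270/(-24842)) = -319/16 - (-9289/6474 + 20270/(-24842)) = -319/16 - (-9289*1/6474 + 20270*(-1/24842)) = -319/16 - (-9289/6474 - 10135/12421) = -319/16 - 1*(-180992659/80413554) = -319/16 + 180992659/80413554 = -11378020591/643308432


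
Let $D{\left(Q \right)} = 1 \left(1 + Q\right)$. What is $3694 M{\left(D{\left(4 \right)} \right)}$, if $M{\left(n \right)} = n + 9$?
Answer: $51716$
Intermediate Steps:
$D{\left(Q \right)} = 1 + Q$
$M{\left(n \right)} = 9 + n$
$3694 M{\left(D{\left(4 \right)} \right)} = 3694 \left(9 + \left(1 + 4\right)\right) = 3694 \left(9 + 5\right) = 3694 \cdot 14 = 51716$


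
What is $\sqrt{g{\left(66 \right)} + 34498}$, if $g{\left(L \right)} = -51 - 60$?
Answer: $\sqrt{34387} \approx 185.44$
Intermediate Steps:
$g{\left(L \right)} = -111$ ($g{\left(L \right)} = -51 - 60 = -111$)
$\sqrt{g{\left(66 \right)} + 34498} = \sqrt{-111 + 34498} = \sqrt{34387}$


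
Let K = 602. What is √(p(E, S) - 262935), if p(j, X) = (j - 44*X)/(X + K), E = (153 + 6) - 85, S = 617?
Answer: I*√390744158741/1219 ≈ 512.79*I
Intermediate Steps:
E = 74 (E = 159 - 85 = 74)
p(j, X) = (j - 44*X)/(602 + X) (p(j, X) = (j - 44*X)/(X + 602) = (j - 44*X)/(602 + X))
√(p(E, S) - 262935) = √((74 - 44*617)/(602 + 617) - 262935) = √((74 - 27148)/1219 - 262935) = √((1/1219)*(-27074) - 262935) = √(-27074/1219 - 262935) = √(-320544839/1219) = I*√390744158741/1219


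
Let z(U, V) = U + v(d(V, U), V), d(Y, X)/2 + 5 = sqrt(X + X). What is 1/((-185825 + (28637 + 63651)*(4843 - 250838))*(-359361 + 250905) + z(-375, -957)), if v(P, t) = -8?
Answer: 1/2462230190587177 ≈ 4.0614e-16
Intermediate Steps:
d(Y, X) = -10 + 2*sqrt(2)*sqrt(X) (d(Y, X) = -10 + 2*sqrt(X + X) = -10 + 2*sqrt(2*X) = -10 + 2*(sqrt(2)*sqrt(X)) = -10 + 2*sqrt(2)*sqrt(X))
z(U, V) = -8 + U (z(U, V) = U - 8 = -8 + U)
1/((-185825 + (28637 + 63651)*(4843 - 250838))*(-359361 + 250905) + z(-375, -957)) = 1/((-185825 + (28637 + 63651)*(4843 - 250838))*(-359361 + 250905) + (-8 - 375)) = 1/((-185825 + 92288*(-245995))*(-108456) - 383) = 1/((-185825 - 22702386560)*(-108456) - 383) = 1/(-22702572385*(-108456) - 383) = 1/(2462230190587560 - 383) = 1/2462230190587177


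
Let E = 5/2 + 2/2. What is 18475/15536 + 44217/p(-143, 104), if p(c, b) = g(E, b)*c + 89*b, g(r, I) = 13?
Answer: 823614887/114919792 ≈ 7.1669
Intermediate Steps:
E = 7/2 (E = 5*(1/2) + 2*(1/2) = 5/2 + 1 = 7/2 ≈ 3.5000)
p(c, b) = 13*c + 89*b
18475/15536 + 44217/p(-143, 104) = 18475/15536 + 44217/(13*(-143) + 89*104) = 18475*(1/15536) + 44217/(-1859 + 9256) = 18475/15536 + 44217/7397 = 823614887/114919792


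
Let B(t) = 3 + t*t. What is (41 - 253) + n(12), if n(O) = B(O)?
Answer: -65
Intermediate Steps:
B(t) = 3 + t²
n(O) = 3 + O²
(41 - 253) + n(12) = (41 - 253) + (3 + 12²) = -212 + (3 + 144) = -212 + 147 = -65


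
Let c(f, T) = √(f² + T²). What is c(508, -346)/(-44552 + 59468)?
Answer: √94445/7458 ≈ 0.041207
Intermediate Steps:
c(f, T) = √(T² + f²)
c(508, -346)/(-44552 + 59468) = √((-346)² + 508²)/(-44552 + 59468) = √(119716 + 258064)/14916 = √377780*(1/14916) = (2*√94445)*(1/14916) = √94445/7458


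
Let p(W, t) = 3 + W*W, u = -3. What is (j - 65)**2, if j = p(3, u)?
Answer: 2809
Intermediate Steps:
p(W, t) = 3 + W**2
j = 12 (j = 3 + 3**2 = 3 + 9 = 12)
(j - 65)**2 = (12 - 65)**2 = (-53)**2 = 2809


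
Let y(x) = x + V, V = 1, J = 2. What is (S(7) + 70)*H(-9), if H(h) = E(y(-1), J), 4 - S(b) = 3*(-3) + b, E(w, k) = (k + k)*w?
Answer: 0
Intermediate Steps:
y(x) = 1 + x (y(x) = x + 1 = 1 + x)
E(w, k) = 2*k*w (E(w, k) = (2*k)*w = 2*k*w)
S(b) = 13 - b (S(b) = 4 - (3*(-3) + b) = 4 - (-9 + b) = 4 + (9 - b) = 13 - b)
H(h) = 0 (H(h) = 2*2*(1 - 1) = 2*2*0 = 0)
(S(7) + 70)*H(-9) = ((13 - 1*7) + 70)*0 = ((13 - 7) + 70)*0 = (6 + 70)*0 = 76*0 = 0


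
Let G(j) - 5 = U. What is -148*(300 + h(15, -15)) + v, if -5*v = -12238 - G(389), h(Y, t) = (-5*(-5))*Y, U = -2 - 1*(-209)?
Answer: -97410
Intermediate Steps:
U = 207 (U = -2 + 209 = 207)
G(j) = 212 (G(j) = 5 + 207 = 212)
h(Y, t) = 25*Y
v = 2490 (v = -(-12238 - 1*212)/5 = -(-12238 - 212)/5 = -⅕*(-12450) = 2490)
-148*(300 + h(15, -15)) + v = -148*(300 + 25*15) + 2490 = -148*(300 + 375) + 2490 = -148*675 + 2490 = -99900 + 2490 = -97410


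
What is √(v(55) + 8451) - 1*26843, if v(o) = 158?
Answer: -26843 + √8609 ≈ -26750.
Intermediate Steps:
√(v(55) + 8451) - 1*26843 = √(158 + 8451) - 1*26843 = √8609 - 26843 = -26843 + √8609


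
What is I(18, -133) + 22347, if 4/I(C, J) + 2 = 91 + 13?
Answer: 1139699/51 ≈ 22347.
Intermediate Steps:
I(C, J) = 2/51 (I(C, J) = 4/(-2 + (91 + 13)) = 4/(-2 + 104) = 4/102 = 4*(1/102) = 2/51)
I(18, -133) + 22347 = 2/51 + 22347 = 1139699/51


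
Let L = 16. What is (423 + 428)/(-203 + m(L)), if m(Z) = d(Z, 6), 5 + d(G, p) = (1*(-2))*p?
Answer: -851/220 ≈ -3.8682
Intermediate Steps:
d(G, p) = -5 - 2*p (d(G, p) = -5 + (1*(-2))*p = -5 - 2*p)
m(Z) = -17 (m(Z) = -5 - 2*6 = -5 - 12 = -17)
(423 + 428)/(-203 + m(L)) = (423 + 428)/(-203 - 17) = 851/(-220) = 851*(-1/220) = -851/220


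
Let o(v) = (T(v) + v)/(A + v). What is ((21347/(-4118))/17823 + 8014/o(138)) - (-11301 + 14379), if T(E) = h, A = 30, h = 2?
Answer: 2399579750381/366975570 ≈ 6538.8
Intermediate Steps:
T(E) = 2
o(v) = (2 + v)/(30 + v)
((21347/(-4118))/17823 + 8014/o(138)) - (-11301 + 14379) = ((21347/(-4118))/17823 + 8014/(((2 + 138)/(30 + 138)))) - (-11301 + 14379) = ((21347*(-1/4118))*(1/17823) + 8014/((140/168))) - 1*3078 = (-21347/4118*1/17823 + 8014/(((1/168)*140))) - 3078 = (-21347/73395114 + 8014/(⅚)) - 3078 = (-21347/73395114 + 8014*(6/5)) - 3078 = (-21347/73395114 + 48084/5) - 3078 = 3529130554841/366975570 - 3078 = 2399579750381/366975570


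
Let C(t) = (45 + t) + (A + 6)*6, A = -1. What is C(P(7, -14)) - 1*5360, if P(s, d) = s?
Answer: -5278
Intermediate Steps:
C(t) = 75 + t (C(t) = (45 + t) + (-1 + 6)*6 = (45 + t) + 5*6 = (45 + t) + 30 = 75 + t)
C(P(7, -14)) - 1*5360 = (75 + 7) - 1*5360 = 82 - 5360 = -5278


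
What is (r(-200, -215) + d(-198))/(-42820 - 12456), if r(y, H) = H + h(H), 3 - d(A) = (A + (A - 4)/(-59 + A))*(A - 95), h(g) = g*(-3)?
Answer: 14739131/14205932 ≈ 1.0375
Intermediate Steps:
h(g) = -3*g
d(A) = 3 - (-95 + A)*(A + (-4 + A)/(-59 + A)) (d(A) = 3 - (A + (A - 4)/(-59 + A))*(A - 95) = 3 - (A + (-4 + A)/(-59 + A))*(-95 + A) = 3 - (-95 + A)*(A + (-4 + A)/(-59 + A)))
r(y, H) = -2*H (r(y, H) = H - 3*H = -2*H)
(r(-200, -215) + d(-198))/(-42820 - 12456) = (-2*(-215) + (-557 - 1*(-198)³ - 5503*(-198) + 153*(-198)²)/(-59 - 198))/(-42820 - 12456) = (430 + (-557 - 1*(-7762392) + 1089594 + 153*39204)/(-257))/(-55276) = (430 - (-557 + 7762392 + 1089594 + 5998212)/257)*(-1/55276) = (430 - 1/257*14849641)*(-1/55276) = (430 - 14849641/257)*(-1/55276) = -14739131/257*(-1/55276) = 14739131/14205932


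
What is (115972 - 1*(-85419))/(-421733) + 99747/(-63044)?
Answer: -54763095755/26587735252 ≈ -2.0597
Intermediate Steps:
(115972 - 1*(-85419))/(-421733) + 99747/(-63044) = (115972 + 85419)*(-1/421733) + 99747*(-1/63044) = 201391*(-1/421733) - 99747/63044 = -201391/421733 - 99747/63044 = -54763095755/26587735252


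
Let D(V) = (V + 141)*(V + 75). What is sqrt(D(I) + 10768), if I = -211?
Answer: 8*sqrt(317) ≈ 142.44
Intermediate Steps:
D(V) = (75 + V)*(141 + V) (D(V) = (141 + V)*(75 + V) = (75 + V)*(141 + V))
sqrt(D(I) + 10768) = sqrt((10575 + (-211)**2 + 216*(-211)) + 10768) = sqrt((10575 + 44521 - 45576) + 10768) = sqrt(9520 + 10768) = sqrt(20288) = 8*sqrt(317)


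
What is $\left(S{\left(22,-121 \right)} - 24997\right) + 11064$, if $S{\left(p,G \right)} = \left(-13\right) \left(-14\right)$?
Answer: $-13751$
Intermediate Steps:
$S{\left(p,G \right)} = 182$
$\left(S{\left(22,-121 \right)} - 24997\right) + 11064 = \left(182 - 24997\right) + 11064 = -24815 + 11064 = -13751$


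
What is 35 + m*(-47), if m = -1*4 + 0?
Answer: 223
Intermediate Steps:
m = -4 (m = -4 + 0 = -4)
35 + m*(-47) = 35 - 4*(-47) = 35 + 188 = 223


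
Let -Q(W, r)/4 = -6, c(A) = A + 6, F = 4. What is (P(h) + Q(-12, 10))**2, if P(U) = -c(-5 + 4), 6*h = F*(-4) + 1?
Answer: 361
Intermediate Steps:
c(A) = 6 + A
Q(W, r) = 24 (Q(W, r) = -4*(-6) = 24)
h = -5/2 (h = (4*(-4) + 1)/6 = (-16 + 1)/6 = (1/6)*(-15) = -5/2 ≈ -2.5000)
P(U) = -5 (P(U) = -(6 + (-5 + 4)) = -(6 - 1) = -1*5 = -5)
(P(h) + Q(-12, 10))**2 = (-5 + 24)**2 = 19**2 = 361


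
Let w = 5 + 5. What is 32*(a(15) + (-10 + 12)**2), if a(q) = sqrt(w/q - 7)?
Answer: 128 + 32*I*sqrt(57)/3 ≈ 128.0 + 80.532*I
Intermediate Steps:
w = 10
a(q) = sqrt(-7 + 10/q) (a(q) = sqrt(10/q - 7) = sqrt(-7 + 10/q))
32*(a(15) + (-10 + 12)**2) = 32*(sqrt(-7 + 10/15) + (-10 + 12)**2) = 32*(sqrt(-7 + 10*(1/15)) + 2**2) = 32*(sqrt(-7 + 2/3) + 4) = 32*(sqrt(-19/3) + 4) = 32*(I*sqrt(57)/3 + 4) = 32*(4 + I*sqrt(57)/3) = 128 + 32*I*sqrt(57)/3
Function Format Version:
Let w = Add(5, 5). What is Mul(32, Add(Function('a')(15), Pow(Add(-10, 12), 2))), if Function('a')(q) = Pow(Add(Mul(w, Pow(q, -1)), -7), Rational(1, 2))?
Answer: Add(128, Mul(Rational(32, 3), I, Pow(57, Rational(1, 2)))) ≈ Add(128.00, Mul(80.532, I))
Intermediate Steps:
w = 10
Function('a')(q) = Pow(Add(-7, Mul(10, Pow(q, -1))), Rational(1, 2)) (Function('a')(q) = Pow(Add(Mul(10, Pow(q, -1)), -7), Rational(1, 2)) = Pow(Add(-7, Mul(10, Pow(q, -1))), Rational(1, 2)))
Mul(32, Add(Function('a')(15), Pow(Add(-10, 12), 2))) = Mul(32, Add(Pow(Add(-7, Mul(10, Pow(15, -1))), Rational(1, 2)), Pow(Add(-10, 12), 2))) = Mul(32, Add(Pow(Add(-7, Mul(10, Rational(1, 15))), Rational(1, 2)), Pow(2, 2))) = Mul(32, Add(Pow(Add(-7, Rational(2, 3)), Rational(1, 2)), 4)) = Mul(32, Add(Pow(Rational(-19, 3), Rational(1, 2)), 4)) = Mul(32, Add(Mul(Rational(1, 3), I, Pow(57, Rational(1, 2))), 4)) = Mul(32, Add(4, Mul(Rational(1, 3), I, Pow(57, Rational(1, 2))))) = Add(128, Mul(Rational(32, 3), I, Pow(57, Rational(1, 2))))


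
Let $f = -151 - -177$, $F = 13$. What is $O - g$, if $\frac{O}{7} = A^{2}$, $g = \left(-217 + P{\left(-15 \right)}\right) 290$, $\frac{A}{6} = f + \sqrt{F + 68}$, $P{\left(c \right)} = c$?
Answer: $375980$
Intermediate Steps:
$f = 26$ ($f = -151 + 177 = 26$)
$A = 210$ ($A = 6 \left(26 + \sqrt{13 + 68}\right) = 6 \left(26 + \sqrt{81}\right) = 6 \left(26 + 9\right) = 6 \cdot 35 = 210$)
$g = -67280$ ($g = \left(-217 - 15\right) 290 = \left(-232\right) 290 = -67280$)
$O = 308700$ ($O = 7 \cdot 210^{2} = 7 \cdot 44100 = 308700$)
$O - g = 308700 - -67280 = 308700 + 67280 = 375980$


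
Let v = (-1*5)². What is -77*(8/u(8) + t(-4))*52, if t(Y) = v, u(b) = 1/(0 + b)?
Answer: -356356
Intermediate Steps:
u(b) = 1/b
v = 25 (v = (-5)² = 25)
t(Y) = 25
-77*(8/u(8) + t(-4))*52 = -77*(8/(1/8) + 25)*52 = -77*(8/(⅛) + 25)*52 = -77*(8*8 + 25)*52 = -77*(64 + 25)*52 = -77*89*52 = -6853*52 = -356356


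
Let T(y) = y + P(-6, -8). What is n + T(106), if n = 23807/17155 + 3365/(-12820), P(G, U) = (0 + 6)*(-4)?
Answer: 3656300273/43985420 ≈ 83.125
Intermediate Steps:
P(G, U) = -24 (P(G, U) = 6*(-4) = -24)
T(y) = -24 + y (T(y) = y - 24 = -24 + y)
n = 49495833/43985420 (n = 23807*(1/17155) + 3365*(-1/12820) = 23807/17155 - 673/2564 = 49495833/43985420 ≈ 1.1253)
n + T(106) = 49495833/43985420 + (-24 + 106) = 49495833/43985420 + 82 = 3656300273/43985420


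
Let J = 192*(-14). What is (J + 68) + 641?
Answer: -1979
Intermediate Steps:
J = -2688
(J + 68) + 641 = (-2688 + 68) + 641 = -2620 + 641 = -1979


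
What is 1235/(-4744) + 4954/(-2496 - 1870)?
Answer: -14446893/10356152 ≈ -1.3950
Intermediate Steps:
1235/(-4744) + 4954/(-2496 - 1870) = 1235*(-1/4744) + 4954/(-4366) = -1235/4744 + 4954*(-1/4366) = -1235/4744 - 2477/2183 = -14446893/10356152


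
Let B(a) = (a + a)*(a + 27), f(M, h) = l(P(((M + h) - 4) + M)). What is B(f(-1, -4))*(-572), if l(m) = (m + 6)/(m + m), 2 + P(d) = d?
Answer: -15587/2 ≈ -7793.5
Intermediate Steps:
P(d) = -2 + d
l(m) = (6 + m)/(2*m) (l(m) = (6 + m)/((2*m)) = (6 + m)*(1/(2*m)) = (6 + m)/(2*m))
f(M, h) = (h + 2*M)/(2*(-6 + h + 2*M)) (f(M, h) = (6 + (-2 + (((M + h) - 4) + M)))/(2*(-2 + (((M + h) - 4) + M))) = (6 + (-2 + ((-4 + M + h) + M)))/(2*(-2 + ((-4 + M + h) + M))) = (6 + (-2 + (-4 + h + 2*M)))/(2*(-2 + (-4 + h + 2*M))) = (6 + (-6 + h + 2*M))/(2*(-6 + h + 2*M)) = (h + 2*M)/(2*(-6 + h + 2*M)))
B(a) = 2*a*(27 + a) (B(a) = (2*a)*(27 + a) = 2*a*(27 + a))
B(f(-1, -4))*(-572) = (2*((-1 + (½)*(-4))/(-6 - 4 + 2*(-1)))*(27 + (-1 + (½)*(-4))/(-6 - 4 + 2*(-1))))*(-572) = (2*((-1 - 2)/(-6 - 4 - 2))*(27 + (-1 - 2)/(-6 - 4 - 2)))*(-572) = (2*(-3/(-12))*(27 - 3/(-12)))*(-572) = (2*(-1/12*(-3))*(27 - 1/12*(-3)))*(-572) = (2*(¼)*(27 + ¼))*(-572) = (2*(¼)*(109/4))*(-572) = (109/8)*(-572) = -15587/2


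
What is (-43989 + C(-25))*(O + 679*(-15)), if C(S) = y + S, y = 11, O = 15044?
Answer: -213810577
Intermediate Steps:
C(S) = 11 + S
(-43989 + C(-25))*(O + 679*(-15)) = (-43989 + (11 - 25))*(15044 + 679*(-15)) = (-43989 - 14)*(15044 - 10185) = -44003*4859 = -213810577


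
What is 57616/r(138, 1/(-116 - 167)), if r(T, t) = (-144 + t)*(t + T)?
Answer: -4614407824/1591526909 ≈ -2.8994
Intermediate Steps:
r(T, t) = (-144 + t)*(T + t)
57616/r(138, 1/(-116 - 167)) = 57616/((1/(-116 - 167))**2 - 144*138 - 144/(-116 - 167) + 138/(-116 - 167)) = 57616/((1/(-283))**2 - 19872 - 144/(-283) + 138/(-283)) = 57616/((-1/283)**2 - 19872 - 144*(-1/283) + 138*(-1/283)) = 57616/(1/80089 - 19872 + 144/283 - 138/283) = 57616/(-1591526909/80089) = 57616*(-80089/1591526909) = -4614407824/1591526909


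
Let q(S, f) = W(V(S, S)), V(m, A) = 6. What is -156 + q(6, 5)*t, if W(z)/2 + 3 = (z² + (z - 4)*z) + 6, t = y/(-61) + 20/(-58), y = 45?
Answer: -471294/1769 ≈ -266.42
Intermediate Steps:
t = -1915/1769 (t = 45/(-61) + 20/(-58) = 45*(-1/61) + 20*(-1/58) = -45/61 - 10/29 = -1915/1769 ≈ -1.0825)
W(z) = 6 + 2*z² + 2*z*(-4 + z) (W(z) = -6 + 2*((z² + (z - 4)*z) + 6) = -6 + 2*((z² + (-4 + z)*z) + 6) = -6 + 2*((z² + z*(-4 + z)) + 6) = -6 + 2*(6 + z² + z*(-4 + z)) = -6 + (12 + 2*z² + 2*z*(-4 + z)) = 6 + 2*z² + 2*z*(-4 + z))
q(S, f) = 102 (q(S, f) = 6 - 8*6 + 4*6² = 6 - 48 + 4*36 = 6 - 48 + 144 = 102)
-156 + q(6, 5)*t = -156 + 102*(-1915/1769) = -156 - 195330/1769 = -471294/1769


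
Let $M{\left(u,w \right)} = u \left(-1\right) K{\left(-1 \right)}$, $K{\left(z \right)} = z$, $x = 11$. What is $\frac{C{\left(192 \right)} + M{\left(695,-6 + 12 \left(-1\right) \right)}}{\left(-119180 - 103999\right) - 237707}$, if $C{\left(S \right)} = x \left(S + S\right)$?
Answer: $- \frac{4919}{460886} \approx -0.010673$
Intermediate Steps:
$M{\left(u,w \right)} = u$ ($M{\left(u,w \right)} = u \left(-1\right) \left(-1\right) = - u \left(-1\right) = u$)
$C{\left(S \right)} = 22 S$ ($C{\left(S \right)} = 11 \left(S + S\right) = 11 \cdot 2 S = 22 S$)
$\frac{C{\left(192 \right)} + M{\left(695,-6 + 12 \left(-1\right) \right)}}{\left(-119180 - 103999\right) - 237707} = \frac{22 \cdot 192 + 695}{\left(-119180 - 103999\right) - 237707} = \frac{4224 + 695}{\left(-119180 - 103999\right) - 237707} = \frac{4919}{-223179 - 237707} = \frac{4919}{-460886} = 4919 \left(- \frac{1}{460886}\right) = - \frac{4919}{460886}$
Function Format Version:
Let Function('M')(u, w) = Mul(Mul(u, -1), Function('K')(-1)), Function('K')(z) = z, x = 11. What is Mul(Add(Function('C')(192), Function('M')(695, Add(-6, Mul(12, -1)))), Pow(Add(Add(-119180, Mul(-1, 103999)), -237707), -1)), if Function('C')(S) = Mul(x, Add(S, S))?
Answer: Rational(-4919, 460886) ≈ -0.010673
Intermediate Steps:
Function('M')(u, w) = u (Function('M')(u, w) = Mul(Mul(u, -1), -1) = Mul(Mul(-1, u), -1) = u)
Function('C')(S) = Mul(22, S) (Function('C')(S) = Mul(11, Add(S, S)) = Mul(11, Mul(2, S)) = Mul(22, S))
Mul(Add(Function('C')(192), Function('M')(695, Add(-6, Mul(12, -1)))), Pow(Add(Add(-119180, Mul(-1, 103999)), -237707), -1)) = Mul(Add(Mul(22, 192), 695), Pow(Add(Add(-119180, Mul(-1, 103999)), -237707), -1)) = Mul(Add(4224, 695), Pow(Add(Add(-119180, -103999), -237707), -1)) = Mul(4919, Pow(Add(-223179, -237707), -1)) = Mul(4919, Pow(-460886, -1)) = Mul(4919, Rational(-1, 460886)) = Rational(-4919, 460886)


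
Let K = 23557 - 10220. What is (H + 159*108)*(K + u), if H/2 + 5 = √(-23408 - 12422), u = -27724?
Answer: -246909694 - 28774*I*√35830 ≈ -2.4691e+8 - 5.4466e+6*I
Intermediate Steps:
H = -10 + 2*I*√35830 (H = -10 + 2*√(-23408 - 12422) = -10 + 2*√(-35830) = -10 + 2*(I*√35830) = -10 + 2*I*√35830 ≈ -10.0 + 378.58*I)
K = 13337
(H + 159*108)*(K + u) = ((-10 + 2*I*√35830) + 159*108)*(13337 - 27724) = ((-10 + 2*I*√35830) + 17172)*(-14387) = (17162 + 2*I*√35830)*(-14387) = -246909694 - 28774*I*√35830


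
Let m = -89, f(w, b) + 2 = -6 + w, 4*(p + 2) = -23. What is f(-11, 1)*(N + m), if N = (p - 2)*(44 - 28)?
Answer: 4655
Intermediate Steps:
p = -31/4 (p = -2 + (¼)*(-23) = -2 - 23/4 = -31/4 ≈ -7.7500)
f(w, b) = -8 + w (f(w, b) = -2 + (-6 + w) = -8 + w)
N = -156 (N = (-31/4 - 2)*(44 - 28) = -39/4*16 = -156)
f(-11, 1)*(N + m) = (-8 - 11)*(-156 - 89) = -19*(-245) = 4655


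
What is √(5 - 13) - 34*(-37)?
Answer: 1258 + 2*I*√2 ≈ 1258.0 + 2.8284*I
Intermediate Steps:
√(5 - 13) - 34*(-37) = √(-8) + 1258 = 2*I*√2 + 1258 = 1258 + 2*I*√2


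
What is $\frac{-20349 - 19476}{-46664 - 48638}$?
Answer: $\frac{39825}{95302} \approx 0.41788$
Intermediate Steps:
$\frac{-20349 - 19476}{-46664 - 48638} = \frac{-20349 - 19476}{-95302} = \left(-39825\right) \left(- \frac{1}{95302}\right) = \frac{39825}{95302}$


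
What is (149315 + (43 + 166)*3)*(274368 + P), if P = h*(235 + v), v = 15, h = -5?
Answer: 40951859156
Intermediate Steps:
P = -1250 (P = -5*(235 + 15) = -5*250 = -1250)
(149315 + (43 + 166)*3)*(274368 + P) = (149315 + (43 + 166)*3)*(274368 - 1250) = (149315 + 209*3)*273118 = (149315 + 627)*273118 = 149942*273118 = 40951859156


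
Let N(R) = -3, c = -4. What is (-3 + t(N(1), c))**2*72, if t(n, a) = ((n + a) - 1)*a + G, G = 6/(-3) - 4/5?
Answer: 1235592/25 ≈ 49424.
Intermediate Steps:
G = -14/5 (G = 6*(-1/3) - 4*1/5 = -2 - 4/5 = -14/5 ≈ -2.8000)
t(n, a) = -14/5 + a*(-1 + a + n) (t(n, a) = ((n + a) - 1)*a - 14/5 = ((a + n) - 1)*a - 14/5 = (-1 + a + n)*a - 14/5 = a*(-1 + a + n) - 14/5 = -14/5 + a*(-1 + a + n))
(-3 + t(N(1), c))**2*72 = (-3 + (-14/5 + (-4)**2 - 1*(-4) - 4*(-3)))**2*72 = (-3 + (-14/5 + 16 + 4 + 12))**2*72 = (-3 + 146/5)**2*72 = (131/5)**2*72 = (17161/25)*72 = 1235592/25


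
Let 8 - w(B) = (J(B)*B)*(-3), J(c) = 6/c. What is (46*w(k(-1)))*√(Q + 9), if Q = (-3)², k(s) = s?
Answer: 3588*√2 ≈ 5074.2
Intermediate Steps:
Q = 9
w(B) = 26 (w(B) = 8 - (6/B)*B*(-3) = 8 - 6*(-3) = 8 - 1*(-18) = 8 + 18 = 26)
(46*w(k(-1)))*√(Q + 9) = (46*26)*√(9 + 9) = 1196*√18 = 1196*(3*√2) = 3588*√2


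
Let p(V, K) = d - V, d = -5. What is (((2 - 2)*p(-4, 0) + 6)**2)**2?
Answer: 1296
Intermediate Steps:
p(V, K) = -5 - V
(((2 - 2)*p(-4, 0) + 6)**2)**2 = (((2 - 2)*(-5 - 1*(-4)) + 6)**2)**2 = ((0*(-5 + 4) + 6)**2)**2 = ((0*(-1) + 6)**2)**2 = ((0 + 6)**2)**2 = (6**2)**2 = 36**2 = 1296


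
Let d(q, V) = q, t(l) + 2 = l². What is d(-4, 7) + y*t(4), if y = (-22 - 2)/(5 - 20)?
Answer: 92/5 ≈ 18.400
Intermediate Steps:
t(l) = -2 + l²
y = 8/5 (y = -24/(-15) = -24*(-1/15) = 8/5 ≈ 1.6000)
d(-4, 7) + y*t(4) = -4 + 8*(-2 + 4²)/5 = -4 + 8*(-2 + 16)/5 = -4 + (8/5)*14 = -4 + 112/5 = 92/5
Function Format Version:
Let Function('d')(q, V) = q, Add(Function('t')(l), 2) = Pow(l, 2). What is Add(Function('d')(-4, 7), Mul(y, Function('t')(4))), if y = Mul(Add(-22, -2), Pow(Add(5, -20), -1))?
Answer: Rational(92, 5) ≈ 18.400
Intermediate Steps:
Function('t')(l) = Add(-2, Pow(l, 2))
y = Rational(8, 5) (y = Mul(-24, Pow(-15, -1)) = Mul(-24, Rational(-1, 15)) = Rational(8, 5) ≈ 1.6000)
Add(Function('d')(-4, 7), Mul(y, Function('t')(4))) = Add(-4, Mul(Rational(8, 5), Add(-2, Pow(4, 2)))) = Add(-4, Mul(Rational(8, 5), Add(-2, 16))) = Add(-4, Mul(Rational(8, 5), 14)) = Add(-4, Rational(112, 5)) = Rational(92, 5)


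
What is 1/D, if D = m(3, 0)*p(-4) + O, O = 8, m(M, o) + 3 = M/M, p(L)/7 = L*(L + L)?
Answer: -1/440 ≈ -0.0022727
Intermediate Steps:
p(L) = 14*L**2 (p(L) = 7*(L*(L + L)) = 7*(L*(2*L)) = 7*(2*L**2) = 14*L**2)
m(M, o) = -2 (m(M, o) = -3 + M/M = -3 + 1 = -2)
D = -440 (D = -28*(-4)**2 + 8 = -28*16 + 8 = -2*224 + 8 = -448 + 8 = -440)
1/D = 1/(-440) = -1/440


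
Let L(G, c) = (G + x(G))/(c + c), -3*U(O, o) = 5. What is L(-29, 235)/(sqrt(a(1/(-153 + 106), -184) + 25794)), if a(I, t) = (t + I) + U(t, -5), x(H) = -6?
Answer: -7*sqrt(127279713)/169706284 ≈ -0.00046535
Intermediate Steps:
U(O, o) = -5/3 (U(O, o) = -1/3*5 = -5/3)
a(I, t) = -5/3 + I + t (a(I, t) = (t + I) - 5/3 = (I + t) - 5/3 = -5/3 + I + t)
L(G, c) = (-6 + G)/(2*c) (L(G, c) = (G - 6)/(c + c) = (-6 + G)/((2*c)) = (-6 + G)*(1/(2*c)) = (-6 + G)/(2*c))
L(-29, 235)/(sqrt(a(1/(-153 + 106), -184) + 25794)) = ((1/2)*(-6 - 29)/235)/(sqrt((-5/3 + 1/(-153 + 106) - 184) + 25794)) = ((1/2)*(1/235)*(-35))/(sqrt((-5/3 + 1/(-47) - 184) + 25794)) = -7/(94*sqrt((-5/3 - 1/47 - 184) + 25794)) = -7/(94*sqrt(-26182/141 + 25794)) = -7*sqrt(127279713)/1805386/94 = -7*sqrt(127279713)/169706284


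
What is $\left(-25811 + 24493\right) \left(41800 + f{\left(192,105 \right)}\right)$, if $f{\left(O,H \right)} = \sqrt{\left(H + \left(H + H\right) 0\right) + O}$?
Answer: $-55092400 - 3954 \sqrt{33} \approx -5.5115 \cdot 10^{7}$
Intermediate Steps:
$f{\left(O,H \right)} = \sqrt{H + O}$ ($f{\left(O,H \right)} = \sqrt{\left(H + 2 H 0\right) + O} = \sqrt{\left(H + 0\right) + O} = \sqrt{H + O}$)
$\left(-25811 + 24493\right) \left(41800 + f{\left(192,105 \right)}\right) = \left(-25811 + 24493\right) \left(41800 + \sqrt{105 + 192}\right) = - 1318 \left(41800 + \sqrt{297}\right) = - 1318 \left(41800 + 3 \sqrt{33}\right) = -55092400 - 3954 \sqrt{33}$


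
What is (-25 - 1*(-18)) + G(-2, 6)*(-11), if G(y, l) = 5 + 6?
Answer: -128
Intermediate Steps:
G(y, l) = 11
(-25 - 1*(-18)) + G(-2, 6)*(-11) = (-25 - 1*(-18)) + 11*(-11) = (-25 + 18) - 121 = -7 - 121 = -128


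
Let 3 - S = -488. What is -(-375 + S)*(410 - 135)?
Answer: -31900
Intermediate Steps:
S = 491 (S = 3 - 1*(-488) = 3 + 488 = 491)
-(-375 + S)*(410 - 135) = -(-375 + 491)*(410 - 135) = -116*275 = -1*31900 = -31900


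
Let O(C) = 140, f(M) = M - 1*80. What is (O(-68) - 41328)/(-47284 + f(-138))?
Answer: 2942/3393 ≈ 0.86708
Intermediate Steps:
f(M) = -80 + M (f(M) = M - 80 = -80 + M)
(O(-68) - 41328)/(-47284 + f(-138)) = (140 - 41328)/(-47284 + (-80 - 138)) = -41188/(-47284 - 218) = -41188/(-47502) = -41188*(-1/47502) = 2942/3393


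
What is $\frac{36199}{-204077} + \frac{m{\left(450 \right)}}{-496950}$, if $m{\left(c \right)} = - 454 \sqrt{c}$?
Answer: $- \frac{36199}{204077} + \frac{227 \sqrt{2}}{16565} \approx -0.158$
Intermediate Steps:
$\frac{36199}{-204077} + \frac{m{\left(450 \right)}}{-496950} = \frac{36199}{-204077} + \frac{\left(-454\right) \sqrt{450}}{-496950} = 36199 \left(- \frac{1}{204077}\right) + - 454 \cdot 15 \sqrt{2} \left(- \frac{1}{496950}\right) = - \frac{36199}{204077} + - 6810 \sqrt{2} \left(- \frac{1}{496950}\right) = - \frac{36199}{204077} + \frac{227 \sqrt{2}}{16565}$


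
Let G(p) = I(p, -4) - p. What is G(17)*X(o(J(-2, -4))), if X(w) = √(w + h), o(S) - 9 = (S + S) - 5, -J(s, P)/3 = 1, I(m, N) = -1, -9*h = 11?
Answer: -6*I*√29 ≈ -32.311*I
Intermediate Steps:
h = -11/9 (h = -⅑*11 = -11/9 ≈ -1.2222)
J(s, P) = -3 (J(s, P) = -3*1 = -3)
G(p) = -1 - p
o(S) = 4 + 2*S (o(S) = 9 + ((S + S) - 5) = 9 + (2*S - 5) = 9 + (-5 + 2*S) = 4 + 2*S)
X(w) = √(-11/9 + w) (X(w) = √(w - 11/9) = √(-11/9 + w))
G(17)*X(o(J(-2, -4))) = (-1 - 1*17)*(√(-11 + 9*(4 + 2*(-3)))/3) = (-1 - 17)*(√(-11 + 9*(4 - 6))/3) = -6*√(-11 + 9*(-2)) = -6*√(-11 - 18) = -6*√(-29) = -6*I*√29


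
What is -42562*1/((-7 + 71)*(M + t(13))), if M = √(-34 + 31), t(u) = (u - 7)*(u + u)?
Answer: -276653/64904 + 21281*I*√3/778848 ≈ -4.2625 + 0.047326*I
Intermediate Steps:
t(u) = 2*u*(-7 + u) (t(u) = (-7 + u)*(2*u) = 2*u*(-7 + u))
M = I*√3 (M = √(-3) = I*√3 ≈ 1.732*I)
-42562*1/((-7 + 71)*(M + t(13))) = -42562*1/((-7 + 71)*(I*√3 + 2*13*(-7 + 13))) = -42562*1/(64*(I*√3 + 2*13*6)) = -42562*1/(64*(I*√3 + 156)) = -42562*1/(64*(156 + I*√3)) = -42562/(9984 + 64*I*√3)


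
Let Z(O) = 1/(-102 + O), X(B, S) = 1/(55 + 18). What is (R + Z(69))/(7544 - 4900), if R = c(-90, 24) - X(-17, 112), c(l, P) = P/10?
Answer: 14189/15923490 ≈ 0.00089107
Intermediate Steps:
c(l, P) = P/10 (c(l, P) = P*(1/10) = P/10)
X(B, S) = 1/73
R = 871/365 (R = (1/10)*24 - 1*1/73 = 12/5 - 1/73 = 871/365 ≈ 2.3863)
(R + Z(69))/(7544 - 4900) = (871/365 + 1/(-102 + 69))/(7544 - 4900) = (871/365 + 1/(-33))/2644 = (871/365 - 1/33)*(1/2644) = (28378/12045)*(1/2644) = 14189/15923490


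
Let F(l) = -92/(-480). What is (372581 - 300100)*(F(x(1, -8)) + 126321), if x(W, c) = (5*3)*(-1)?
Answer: 1098706355183/120 ≈ 9.1559e+9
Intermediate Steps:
x(W, c) = -15 (x(W, c) = 15*(-1) = -15)
F(l) = 23/120 (F(l) = -92*(-1/480) = 23/120)
(372581 - 300100)*(F(x(1, -8)) + 126321) = (372581 - 300100)*(23/120 + 126321) = 72481*(15158543/120) = 1098706355183/120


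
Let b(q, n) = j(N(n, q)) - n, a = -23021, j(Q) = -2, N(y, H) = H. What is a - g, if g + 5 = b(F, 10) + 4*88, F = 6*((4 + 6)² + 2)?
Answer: -23356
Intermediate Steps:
F = 612 (F = 6*(10² + 2) = 6*(100 + 2) = 6*102 = 612)
b(q, n) = -2 - n
g = 335 (g = -5 + ((-2 - 1*10) + 4*88) = -5 + ((-2 - 10) + 352) = -5 + (-12 + 352) = -5 + 340 = 335)
a - g = -23021 - 1*335 = -23021 - 335 = -23356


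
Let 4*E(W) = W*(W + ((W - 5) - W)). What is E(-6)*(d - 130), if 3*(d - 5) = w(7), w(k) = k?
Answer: -2024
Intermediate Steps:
E(W) = W*(-5 + W)/4 (E(W) = (W*(W + ((W - 5) - W)))/4 = (W*(W + ((-5 + W) - W)))/4 = (W*(W - 5))/4 = (W*(-5 + W))/4 = W*(-5 + W)/4)
d = 22/3 (d = 5 + (1/3)*7 = 5 + 7/3 = 22/3 ≈ 7.3333)
E(-6)*(d - 130) = ((1/4)*(-6)*(-5 - 6))*(22/3 - 130) = ((1/4)*(-6)*(-11))*(-368/3) = (33/2)*(-368/3) = -2024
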